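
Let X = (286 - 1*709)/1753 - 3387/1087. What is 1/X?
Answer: -1905511/6397212 ≈ -0.29787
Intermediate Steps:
X = -6397212/1905511 (X = (286 - 709)*(1/1753) - 3387*1/1087 = -423*1/1753 - 3387/1087 = -423/1753 - 3387/1087 = -6397212/1905511 ≈ -3.3572)
1/X = 1/(-6397212/1905511) = -1905511/6397212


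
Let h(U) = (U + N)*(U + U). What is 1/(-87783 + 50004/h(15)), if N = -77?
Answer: -155/13610532 ≈ -1.1388e-5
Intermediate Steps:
h(U) = 2*U*(-77 + U) (h(U) = (U - 77)*(U + U) = (-77 + U)*(2*U) = 2*U*(-77 + U))
1/(-87783 + 50004/h(15)) = 1/(-87783 + 50004/((2*15*(-77 + 15)))) = 1/(-87783 + 50004/((2*15*(-62)))) = 1/(-87783 + 50004/(-1860)) = 1/(-87783 + 50004*(-1/1860)) = 1/(-87783 - 4167/155) = 1/(-13610532/155) = -155/13610532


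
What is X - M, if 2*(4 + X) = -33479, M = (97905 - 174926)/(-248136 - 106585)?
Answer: -11878696169/709442 ≈ -16744.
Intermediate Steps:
M = 77021/354721 (M = -77021/(-354721) = -77021*(-1/354721) = 77021/354721 ≈ 0.21713)
X = -33487/2 (X = -4 + (½)*(-33479) = -4 - 33479/2 = -33487/2 ≈ -16744.)
X - M = -33487/2 - 1*77021/354721 = -33487/2 - 77021/354721 = -11878696169/709442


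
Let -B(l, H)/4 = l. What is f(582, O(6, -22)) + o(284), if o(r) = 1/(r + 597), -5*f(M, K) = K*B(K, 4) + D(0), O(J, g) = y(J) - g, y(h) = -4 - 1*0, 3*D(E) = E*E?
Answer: 1141781/4405 ≈ 259.20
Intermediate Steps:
B(l, H) = -4*l
D(E) = E²/3 (D(E) = (E*E)/3 = E²/3)
y(h) = -4 (y(h) = -4 + 0 = -4)
O(J, g) = -4 - g
f(M, K) = 4*K²/5 (f(M, K) = -(K*(-4*K) + (⅓)*0²)/5 = -(-4*K² + (⅓)*0)/5 = -(-4*K² + 0)/5 = -(-4)*K²/5 = 4*K²/5)
o(r) = 1/(597 + r)
f(582, O(6, -22)) + o(284) = 4*(-4 - 1*(-22))²/5 + 1/(597 + 284) = 4*(-4 + 22)²/5 + 1/881 = (⅘)*18² + 1/881 = (⅘)*324 + 1/881 = 1296/5 + 1/881 = 1141781/4405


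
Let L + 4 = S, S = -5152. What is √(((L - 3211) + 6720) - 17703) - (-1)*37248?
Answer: 37248 + 15*I*√86 ≈ 37248.0 + 139.1*I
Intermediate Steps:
L = -5156 (L = -4 - 5152 = -5156)
√(((L - 3211) + 6720) - 17703) - (-1)*37248 = √(((-5156 - 3211) + 6720) - 17703) - (-1)*37248 = √((-8367 + 6720) - 17703) - 1*(-37248) = √(-1647 - 17703) + 37248 = √(-19350) + 37248 = 15*I*√86 + 37248 = 37248 + 15*I*√86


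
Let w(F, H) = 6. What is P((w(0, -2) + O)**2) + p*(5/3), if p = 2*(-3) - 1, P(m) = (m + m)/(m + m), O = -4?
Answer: -32/3 ≈ -10.667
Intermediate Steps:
P(m) = 1 (P(m) = (2*m)/((2*m)) = (2*m)*(1/(2*m)) = 1)
p = -7 (p = -6 - 1 = -7)
P((w(0, -2) + O)**2) + p*(5/3) = 1 - 35/3 = -32/3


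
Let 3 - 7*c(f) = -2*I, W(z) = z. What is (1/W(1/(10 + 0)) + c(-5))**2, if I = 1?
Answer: 5625/49 ≈ 114.80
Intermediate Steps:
c(f) = 5/7 (c(f) = 3/7 - (-2)/7 = 3/7 - 1/7*(-2) = 3/7 + 2/7 = 5/7)
(1/W(1/(10 + 0)) + c(-5))**2 = (1/(1/(10 + 0)) + 5/7)**2 = (1/(1/10) + 5/7)**2 = (10 + 5/7)**2 = (75/7)**2 = 5625/49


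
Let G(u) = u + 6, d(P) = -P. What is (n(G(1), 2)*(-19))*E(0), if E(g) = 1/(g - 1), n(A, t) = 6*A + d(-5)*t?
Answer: 988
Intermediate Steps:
G(u) = 6 + u
n(A, t) = 5*t + 6*A (n(A, t) = 6*A + (-1*(-5))*t = 6*A + 5*t = 5*t + 6*A)
E(g) = 1/(-1 + g)
(n(G(1), 2)*(-19))*E(0) = ((5*2 + 6*(6 + 1))*(-19))/(-1 + 0) = ((10 + 6*7)*(-19))/(-1) = ((10 + 42)*(-19))*(-1) = (52*(-19))*(-1) = -988*(-1) = 988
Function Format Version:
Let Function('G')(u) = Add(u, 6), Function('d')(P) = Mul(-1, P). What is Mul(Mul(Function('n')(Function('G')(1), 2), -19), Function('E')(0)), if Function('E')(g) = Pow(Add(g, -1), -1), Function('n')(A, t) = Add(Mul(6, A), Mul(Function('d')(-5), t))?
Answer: 988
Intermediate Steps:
Function('G')(u) = Add(6, u)
Function('n')(A, t) = Add(Mul(5, t), Mul(6, A)) (Function('n')(A, t) = Add(Mul(6, A), Mul(Mul(-1, -5), t)) = Add(Mul(6, A), Mul(5, t)) = Add(Mul(5, t), Mul(6, A)))
Function('E')(g) = Pow(Add(-1, g), -1)
Mul(Mul(Function('n')(Function('G')(1), 2), -19), Function('E')(0)) = Mul(Mul(Add(Mul(5, 2), Mul(6, Add(6, 1))), -19), Pow(Add(-1, 0), -1)) = Mul(Mul(Add(10, Mul(6, 7)), -19), Pow(-1, -1)) = Mul(Mul(Add(10, 42), -19), -1) = Mul(Mul(52, -19), -1) = Mul(-988, -1) = 988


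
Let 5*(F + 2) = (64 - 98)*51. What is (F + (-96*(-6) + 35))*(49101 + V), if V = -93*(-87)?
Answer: 74978712/5 ≈ 1.4996e+7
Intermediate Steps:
V = 8091
F = -1744/5 (F = -2 + ((64 - 98)*51)/5 = -2 + (-34*51)/5 = -2 + (1/5)*(-1734) = -2 - 1734/5 = -1744/5 ≈ -348.80)
(F + (-96*(-6) + 35))*(49101 + V) = (-1744/5 + (-96*(-6) + 35))*(49101 + 8091) = (-1744/5 + (576 + 35))*57192 = (-1744/5 + 611)*57192 = (1311/5)*57192 = 74978712/5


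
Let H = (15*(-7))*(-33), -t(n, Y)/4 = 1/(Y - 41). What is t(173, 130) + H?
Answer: 308381/89 ≈ 3465.0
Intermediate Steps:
t(n, Y) = -4/(-41 + Y) (t(n, Y) = -4/(Y - 41) = -4/(-41 + Y))
H = 3465 (H = -105*(-33) = 3465)
t(173, 130) + H = -4/(-41 + 130) + 3465 = -4/89 + 3465 = 308381/89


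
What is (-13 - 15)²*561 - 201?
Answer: 439623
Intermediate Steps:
(-13 - 15)²*561 - 201 = (-28)²*561 - 201 = 784*561 - 201 = 439824 - 201 = 439623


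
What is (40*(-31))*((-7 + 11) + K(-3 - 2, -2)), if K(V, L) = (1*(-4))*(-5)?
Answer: -29760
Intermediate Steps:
K(V, L) = 20 (K(V, L) = -4*(-5) = 20)
(40*(-31))*((-7 + 11) + K(-3 - 2, -2)) = (40*(-31))*((-7 + 11) + 20) = -1240*(4 + 20) = -1240*24 = -29760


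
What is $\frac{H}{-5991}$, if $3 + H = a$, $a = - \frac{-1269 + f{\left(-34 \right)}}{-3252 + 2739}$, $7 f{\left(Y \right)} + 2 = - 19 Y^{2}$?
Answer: $\frac{1982}{1024461} \approx 0.0019347$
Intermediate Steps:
$f{\left(Y \right)} = - \frac{2}{7} - \frac{19 Y^{2}}{7}$ ($f{\left(Y \right)} = - \frac{2}{7} + \frac{\left(-19\right) Y^{2}}{7} = - \frac{2}{7} - \frac{19 Y^{2}}{7}$)
$a = - \frac{1469}{171}$ ($a = - \frac{-1269 - \left(\frac{2}{7} + \frac{19 \left(-34\right)^{2}}{7}\right)}{-3252 + 2739} = - \frac{-1269 - 3138}{-513} = - \frac{\left(-1269 - 3138\right) \left(-1\right)}{513} = - \frac{\left(-4407\right) \left(-1\right)}{513} = \left(-1\right) \frac{1469}{171} = - \frac{1469}{171} \approx -8.5906$)
$H = - \frac{1982}{171}$ ($H = -3 - \frac{1469}{171} = - \frac{1982}{171} \approx -11.591$)
$\frac{H}{-5991} = - \frac{1982}{171 \left(-5991\right)} = \left(- \frac{1982}{171}\right) \left(- \frac{1}{5991}\right) = \frac{1982}{1024461}$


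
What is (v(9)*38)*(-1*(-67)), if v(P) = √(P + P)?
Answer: 7638*√2 ≈ 10802.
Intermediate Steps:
v(P) = √2*√P (v(P) = √(2*P) = √2*√P)
(v(9)*38)*(-1*(-67)) = ((√2*√9)*38)*(-1*(-67)) = ((√2*3)*38)*67 = ((3*√2)*38)*67 = (114*√2)*67 = 7638*√2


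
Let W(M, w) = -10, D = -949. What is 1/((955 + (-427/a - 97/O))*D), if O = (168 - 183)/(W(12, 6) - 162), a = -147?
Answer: 105/15381392 ≈ 6.8264e-6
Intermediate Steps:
O = 15/172 (O = (168 - 183)/(-10 - 162) = -15/(-172) = -15*(-1/172) = 15/172 ≈ 0.087209)
1/((955 + (-427/a - 97/O))*D) = 1/((955 + (-427/(-147) - 97/15/172))*(-949)) = -1/949/(955 + (-427*(-1/147) - 97*172/15)) = -1/949/(955 + (61/21 - 16684/15)) = -1/949/(955 - 116483/105) = -1/949/(-16208/105) = -105/16208*(-1/949) = 105/15381392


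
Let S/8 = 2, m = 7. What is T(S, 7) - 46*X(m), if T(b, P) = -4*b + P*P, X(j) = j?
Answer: -337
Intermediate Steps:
S = 16 (S = 8*2 = 16)
T(b, P) = P² - 4*b (T(b, P) = -4*b + P² = P² - 4*b)
T(S, 7) - 46*X(m) = (7² - 4*16) - 46*7 = (49 - 64) - 322 = -15 - 322 = -337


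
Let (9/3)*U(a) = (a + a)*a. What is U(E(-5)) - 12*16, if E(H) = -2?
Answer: -568/3 ≈ -189.33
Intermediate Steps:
U(a) = 2*a**2/3 (U(a) = ((a + a)*a)/3 = ((2*a)*a)/3 = (2*a**2)/3 = 2*a**2/3)
U(E(-5)) - 12*16 = (2/3)*(-2)**2 - 12*16 = (2/3)*4 - 192 = 8/3 - 192 = -568/3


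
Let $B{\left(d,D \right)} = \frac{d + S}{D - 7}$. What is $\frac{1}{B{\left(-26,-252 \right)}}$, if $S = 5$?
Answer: $\frac{37}{3} \approx 12.333$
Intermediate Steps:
$B{\left(d,D \right)} = \frac{5 + d}{-7 + D}$ ($B{\left(d,D \right)} = \frac{d + 5}{D - 7} = \frac{5 + d}{-7 + D}$)
$\frac{1}{B{\left(-26,-252 \right)}} = \frac{1}{\frac{1}{-7 - 252} \left(5 - 26\right)} = \frac{1}{\frac{1}{-259} \left(-21\right)} = \frac{1}{\left(- \frac{1}{259}\right) \left(-21\right)} = \frac{1}{\frac{3}{37}} = \frac{37}{3}$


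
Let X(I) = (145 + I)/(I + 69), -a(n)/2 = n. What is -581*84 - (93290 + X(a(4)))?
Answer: -8667871/61 ≈ -1.4210e+5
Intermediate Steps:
a(n) = -2*n
X(I) = (145 + I)/(69 + I)
-581*84 - (93290 + X(a(4))) = -581*84 - (93290 + (145 - 2*4)/(69 - 2*4)) = -48804 - (93290 + (145 - 8)/(69 - 8)) = -48804 - (93290 + 137/61) = -48804 - 1*5690827/61 = -48804 - 5690827/61 = -8667871/61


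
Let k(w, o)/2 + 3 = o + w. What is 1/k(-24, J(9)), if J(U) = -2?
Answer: -1/58 ≈ -0.017241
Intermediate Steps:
k(w, o) = -6 + 2*o + 2*w (k(w, o) = -6 + 2*(o + w) = -6 + (2*o + 2*w) = -6 + 2*o + 2*w)
1/k(-24, J(9)) = 1/(-6 + 2*(-2) + 2*(-24)) = 1/(-6 - 4 - 48) = 1/(-58) = -1/58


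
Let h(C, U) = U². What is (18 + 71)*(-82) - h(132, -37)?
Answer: -8667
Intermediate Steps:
(18 + 71)*(-82) - h(132, -37) = (18 + 71)*(-82) - 1*(-37)² = 89*(-82) - 1*1369 = -7298 - 1369 = -8667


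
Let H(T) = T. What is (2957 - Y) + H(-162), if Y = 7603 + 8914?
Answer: -13722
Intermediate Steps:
Y = 16517
(2957 - Y) + H(-162) = (2957 - 1*16517) - 162 = (2957 - 16517) - 162 = -13560 - 162 = -13722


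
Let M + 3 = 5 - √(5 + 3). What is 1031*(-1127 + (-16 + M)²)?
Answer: -951613 + 57736*√2 ≈ -8.6996e+5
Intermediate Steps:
M = 2 - 2*√2 (M = -3 + (5 - √(5 + 3)) = -3 + (5 - √8) = -3 + (5 - 2*√2) = 2 - 2*√2 ≈ -0.82843)
1031*(-1127 + (-16 + M)²) = 1031*(-1127 + (-16 + (2 - 2*√2))²) = 1031*(-1127 + (-14 - 2*√2)²) = -1161937 + 1031*(-14 - 2*√2)²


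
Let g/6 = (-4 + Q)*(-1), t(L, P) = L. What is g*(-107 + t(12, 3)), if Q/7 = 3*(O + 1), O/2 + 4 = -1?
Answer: -110010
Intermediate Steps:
O = -10 (O = -8 + 2*(-1) = -8 - 2 = -10)
Q = -189 (Q = 7*(3*(-10 + 1)) = 7*(3*(-9)) = 7*(-27) = -189)
g = 1158 (g = 6*((-4 - 189)*(-1)) = 6*(-193*(-1)) = 6*193 = 1158)
g*(-107 + t(12, 3)) = 1158*(-107 + 12) = 1158*(-95) = -110010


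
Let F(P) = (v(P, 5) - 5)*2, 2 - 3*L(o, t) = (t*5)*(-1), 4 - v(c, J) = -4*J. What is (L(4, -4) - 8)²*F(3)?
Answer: 7448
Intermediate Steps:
v(c, J) = 4 + 4*J (v(c, J) = 4 - (-4)*J = 4 + 4*J)
L(o, t) = ⅔ + 5*t/3 (L(o, t) = ⅔ - t*5*(-1)/3 = ⅔ - 5*t*(-1)/3 = ⅔ - (-5)*t/3 = ⅔ + 5*t/3)
F(P) = 38 (F(P) = ((4 + 4*5) - 5)*2 = ((4 + 20) - 5)*2 = (24 - 5)*2 = 19*2 = 38)
(L(4, -4) - 8)²*F(3) = ((⅔ + (5/3)*(-4)) - 8)²*38 = ((⅔ - 20/3) - 8)²*38 = (-6 - 8)²*38 = (-14)²*38 = 196*38 = 7448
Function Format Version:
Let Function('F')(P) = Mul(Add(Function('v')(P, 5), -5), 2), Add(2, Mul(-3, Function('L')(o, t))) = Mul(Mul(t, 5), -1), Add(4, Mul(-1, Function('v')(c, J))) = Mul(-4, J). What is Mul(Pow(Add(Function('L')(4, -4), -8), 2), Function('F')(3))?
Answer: 7448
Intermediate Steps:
Function('v')(c, J) = Add(4, Mul(4, J)) (Function('v')(c, J) = Add(4, Mul(-1, Mul(-4, J))) = Add(4, Mul(4, J)))
Function('L')(o, t) = Add(Rational(2, 3), Mul(Rational(5, 3), t)) (Function('L')(o, t) = Add(Rational(2, 3), Mul(Rational(-1, 3), Mul(Mul(t, 5), -1))) = Add(Rational(2, 3), Mul(Rational(-1, 3), Mul(Mul(5, t), -1))) = Add(Rational(2, 3), Mul(Rational(-1, 3), Mul(-5, t))) = Add(Rational(2, 3), Mul(Rational(5, 3), t)))
Function('F')(P) = 38 (Function('F')(P) = Mul(Add(Add(4, Mul(4, 5)), -5), 2) = Mul(Add(Add(4, 20), -5), 2) = Mul(Add(24, -5), 2) = Mul(19, 2) = 38)
Mul(Pow(Add(Function('L')(4, -4), -8), 2), Function('F')(3)) = Mul(Pow(Add(Add(Rational(2, 3), Mul(Rational(5, 3), -4)), -8), 2), 38) = Mul(Pow(Add(Add(Rational(2, 3), Rational(-20, 3)), -8), 2), 38) = Mul(Pow(Add(-6, -8), 2), 38) = Mul(Pow(-14, 2), 38) = Mul(196, 38) = 7448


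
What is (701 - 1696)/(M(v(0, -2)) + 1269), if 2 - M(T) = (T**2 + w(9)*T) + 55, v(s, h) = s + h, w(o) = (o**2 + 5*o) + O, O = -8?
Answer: -995/1448 ≈ -0.68715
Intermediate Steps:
w(o) = -8 + o**2 + 5*o (w(o) = (o**2 + 5*o) - 8 = -8 + o**2 + 5*o)
v(s, h) = h + s
M(T) = -53 - T**2 - 118*T (M(T) = 2 - ((T**2 + (-8 + 9**2 + 5*9)*T) + 55) = 2 - ((T**2 + (-8 + 81 + 45)*T) + 55) = 2 - ((T**2 + 118*T) + 55) = 2 - (55 + T**2 + 118*T) = 2 + (-55 - T**2 - 118*T) = -53 - T**2 - 118*T)
(701 - 1696)/(M(v(0, -2)) + 1269) = (701 - 1696)/((-53 - (-2 + 0)**2 - 118*(-2 + 0)) + 1269) = -995/((-53 - 1*(-2)**2 - 118*(-2)) + 1269) = -995/((-53 - 1*4 + 236) + 1269) = -995/((-53 - 4 + 236) + 1269) = -995/(179 + 1269) = -995/1448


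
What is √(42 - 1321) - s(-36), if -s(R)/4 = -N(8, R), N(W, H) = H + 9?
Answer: 108 + I*√1279 ≈ 108.0 + 35.763*I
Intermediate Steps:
N(W, H) = 9 + H
s(R) = 36 + 4*R (s(R) = -(-4)*(9 + R) = -4*(-9 - R) = 36 + 4*R)
√(42 - 1321) - s(-36) = √(42 - 1321) - (36 + 4*(-36)) = √(-1279) - (36 - 144) = I*√1279 - 1*(-108) = I*√1279 + 108 = 108 + I*√1279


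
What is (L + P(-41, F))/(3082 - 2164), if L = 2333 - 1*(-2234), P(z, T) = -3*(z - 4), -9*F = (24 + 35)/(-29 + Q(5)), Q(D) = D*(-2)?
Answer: 2351/459 ≈ 5.1220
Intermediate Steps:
Q(D) = -2*D
F = 59/351 (F = -(24 + 35)/(9*(-29 - 2*5)) = -59/(9*(-29 - 10)) = -59/(9*(-39)) = -59*(-1)/(9*39) = -1/9*(-59/39) = 59/351 ≈ 0.16809)
P(z, T) = 12 - 3*z (P(z, T) = -3*(-4 + z) = 12 - 3*z)
L = 4567 (L = 2333 + 2234 = 4567)
(L + P(-41, F))/(3082 - 2164) = (4567 + (12 - 3*(-41)))/(3082 - 2164) = (4567 + (12 + 123))/918 = (4567 + 135)*(1/918) = 4702*(1/918) = 2351/459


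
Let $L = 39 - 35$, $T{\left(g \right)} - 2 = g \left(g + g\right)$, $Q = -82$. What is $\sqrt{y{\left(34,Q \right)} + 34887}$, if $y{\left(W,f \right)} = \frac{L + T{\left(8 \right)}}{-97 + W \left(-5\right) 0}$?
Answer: $\frac{\sqrt{328238785}}{97} \approx 186.78$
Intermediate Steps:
$T{\left(g \right)} = 2 + 2 g^{2}$ ($T{\left(g \right)} = 2 + g \left(g + g\right) = 2 + g 2 g = 2 + 2 g^{2}$)
$L = 4$ ($L = 39 - 35 = 4$)
$y{\left(W,f \right)} = - \frac{134}{97}$ ($y{\left(W,f \right)} = \frac{4 + \left(2 + 2 \cdot 8^{2}\right)}{-97 + W \left(-5\right) 0} = \frac{4 + \left(2 + 2 \cdot 64\right)}{-97 + - 5 W 0} = \frac{4 + \left(2 + 128\right)}{-97 + 0} = \frac{4 + 130}{-97} = 134 \left(- \frac{1}{97}\right) = - \frac{134}{97}$)
$\sqrt{y{\left(34,Q \right)} + 34887} = \sqrt{- \frac{134}{97} + 34887} = \sqrt{\frac{3383905}{97}} = \frac{\sqrt{328238785}}{97}$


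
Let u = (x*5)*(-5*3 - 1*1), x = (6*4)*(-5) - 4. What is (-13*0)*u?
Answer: 0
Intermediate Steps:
x = -124 (x = 24*(-5) - 4 = -120 - 4 = -124)
u = 9920 (u = (-124*5)*(-5*3 - 1*1) = -620*(-15 - 1) = -620*(-16) = 9920)
(-13*0)*u = -13*0*9920 = 0*9920 = 0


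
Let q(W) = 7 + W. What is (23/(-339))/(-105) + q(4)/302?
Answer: 398491/10749690 ≈ 0.037070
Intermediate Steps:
(23/(-339))/(-105) + q(4)/302 = (23/(-339))/(-105) + (7 + 4)/302 = (23*(-1/339))*(-1/105) + 11*(1/302) = -23/339*(-1/105) + 11/302 = 23/35595 + 11/302 = 398491/10749690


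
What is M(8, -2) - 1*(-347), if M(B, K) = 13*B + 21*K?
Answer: 409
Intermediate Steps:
M(8, -2) - 1*(-347) = (13*8 + 21*(-2)) - 1*(-347) = (104 - 42) + 347 = 62 + 347 = 409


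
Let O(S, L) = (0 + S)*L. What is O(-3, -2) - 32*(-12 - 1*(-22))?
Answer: -314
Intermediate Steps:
O(S, L) = L*S (O(S, L) = S*L = L*S)
O(-3, -2) - 32*(-12 - 1*(-22)) = -2*(-3) - 32*(-12 - 1*(-22)) = 6 - 32*(-12 + 22) = 6 - 32*10 = 6 - 320 = -314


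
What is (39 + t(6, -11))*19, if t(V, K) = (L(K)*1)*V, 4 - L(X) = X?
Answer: 2451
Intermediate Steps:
L(X) = 4 - X
t(V, K) = V*(4 - K) (t(V, K) = ((4 - K)*1)*V = (4 - K)*V = V*(4 - K))
(39 + t(6, -11))*19 = (39 + 6*(4 - 1*(-11)))*19 = (39 + 6*(4 + 11))*19 = (39 + 6*15)*19 = (39 + 90)*19 = 129*19 = 2451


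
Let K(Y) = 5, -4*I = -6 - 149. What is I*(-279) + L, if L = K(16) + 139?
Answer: -42669/4 ≈ -10667.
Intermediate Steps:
I = 155/4 (I = -(-6 - 149)/4 = -¼*(-155) = 155/4 ≈ 38.750)
L = 144 (L = 5 + 139 = 144)
I*(-279) + L = (155/4)*(-279) + 144 = -43245/4 + 144 = -42669/4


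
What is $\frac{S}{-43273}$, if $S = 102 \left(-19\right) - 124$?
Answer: $\frac{2062}{43273} \approx 0.047651$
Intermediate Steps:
$S = -2062$ ($S = -1938 - 124 = -2062$)
$\frac{S}{-43273} = - \frac{2062}{-43273} = \left(-2062\right) \left(- \frac{1}{43273}\right) = \frac{2062}{43273}$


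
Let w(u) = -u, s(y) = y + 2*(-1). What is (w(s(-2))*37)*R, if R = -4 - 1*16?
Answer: -2960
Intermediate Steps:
s(y) = -2 + y (s(y) = y - 2 = -2 + y)
R = -20 (R = -4 - 16 = -20)
(w(s(-2))*37)*R = (-(-2 - 2)*37)*(-20) = (-1*(-4)*37)*(-20) = (4*37)*(-20) = 148*(-20) = -2960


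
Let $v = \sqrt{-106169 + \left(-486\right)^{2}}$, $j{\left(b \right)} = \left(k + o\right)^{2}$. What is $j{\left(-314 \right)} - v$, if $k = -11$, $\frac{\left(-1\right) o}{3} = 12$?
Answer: $2209 - \sqrt{130027} \approx 1848.4$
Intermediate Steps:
$o = -36$ ($o = \left(-3\right) 12 = -36$)
$j{\left(b \right)} = 2209$ ($j{\left(b \right)} = \left(-11 - 36\right)^{2} = \left(-47\right)^{2} = 2209$)
$v = \sqrt{130027}$ ($v = \sqrt{-106169 + 236196} = \sqrt{130027} \approx 360.59$)
$j{\left(-314 \right)} - v = 2209 - \sqrt{130027}$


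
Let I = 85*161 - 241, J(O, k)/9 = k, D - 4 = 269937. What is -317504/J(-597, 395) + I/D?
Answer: -85659553844/959640255 ≈ -89.262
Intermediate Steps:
D = 269941 (D = 4 + 269937 = 269941)
J(O, k) = 9*k
I = 13444 (I = 13685 - 241 = 13444)
-317504/J(-597, 395) + I/D = -317504/(9*395) + 13444/269941 = -317504/3555 + 13444*(1/269941) = -317504*1/3555 + 13444/269941 = -317504/3555 + 13444/269941 = -85659553844/959640255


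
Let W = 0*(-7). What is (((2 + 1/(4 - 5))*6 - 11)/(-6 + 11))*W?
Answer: 0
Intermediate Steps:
W = 0
(((2 + 1/(4 - 5))*6 - 11)/(-6 + 11))*W = (((2 + 1/(4 - 5))*6 - 11)/(-6 + 11))*0 = (((2 + 1/(-1))*6 - 11)/5)*0 = (((2 - 1)*6 - 11)*(1/5))*0 = ((1*6 - 11)*(1/5))*0 = ((6 - 11)*(1/5))*0 = -5*1/5*0 = -1*0 = 0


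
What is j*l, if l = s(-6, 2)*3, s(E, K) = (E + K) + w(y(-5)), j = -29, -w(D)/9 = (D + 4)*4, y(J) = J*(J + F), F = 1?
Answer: 75516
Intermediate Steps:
y(J) = J*(1 + J) (y(J) = J*(J + 1) = J*(1 + J))
w(D) = -144 - 36*D (w(D) = -9*(D + 4)*4 = -9*(4 + D)*4 = -9*(16 + 4*D) = -144 - 36*D)
s(E, K) = -864 + E + K (s(E, K) = (E + K) + (-144 - (-180)*(1 - 5)) = (E + K) + (-144 - (-180)*(-4)) = (E + K) + (-144 - 36*20) = (E + K) + (-144 - 720) = (E + K) - 864 = -864 + E + K)
l = -2604 (l = (-864 - 6 + 2)*3 = -868*3 = -2604)
j*l = -29*(-2604) = 75516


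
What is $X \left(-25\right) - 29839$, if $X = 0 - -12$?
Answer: $-30139$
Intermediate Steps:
$X = 12$ ($X = 0 + 12 = 12$)
$X \left(-25\right) - 29839 = 12 \left(-25\right) - 29839 = -300 - 29839 = -30139$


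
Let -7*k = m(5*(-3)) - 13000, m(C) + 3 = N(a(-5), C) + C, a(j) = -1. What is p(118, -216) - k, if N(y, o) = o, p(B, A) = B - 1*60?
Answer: -12627/7 ≈ -1803.9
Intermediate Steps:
p(B, A) = -60 + B (p(B, A) = B - 60 = -60 + B)
m(C) = -3 + 2*C (m(C) = -3 + (C + C) = -3 + 2*C)
k = 13033/7 (k = -((-3 + 2*(5*(-3))) - 13000)/7 = -((-3 + 2*(-15)) - 13000)/7 = -((-3 - 30) - 13000)/7 = -(-33 - 13000)/7 = -1/7*(-13033) = 13033/7 ≈ 1861.9)
p(118, -216) - k = (-60 + 118) - 1*13033/7 = 58 - 13033/7 = -12627/7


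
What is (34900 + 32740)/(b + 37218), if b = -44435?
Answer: -67640/7217 ≈ -9.3723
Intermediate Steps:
(34900 + 32740)/(b + 37218) = (34900 + 32740)/(-44435 + 37218) = 67640/(-7217) = 67640*(-1/7217) = -67640/7217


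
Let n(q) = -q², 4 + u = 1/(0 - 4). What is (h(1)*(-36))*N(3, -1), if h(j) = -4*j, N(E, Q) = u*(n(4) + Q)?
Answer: 10404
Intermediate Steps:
u = -17/4 (u = -4 + 1/(0 - 4) = -4 + 1/(-4) = -4 - ¼ = -17/4 ≈ -4.2500)
N(E, Q) = 68 - 17*Q/4 (N(E, Q) = -17*(-1*4² + Q)/4 = -17*(-1*16 + Q)/4 = -17*(-16 + Q)/4 = 68 - 17*Q/4)
(h(1)*(-36))*N(3, -1) = (-4*1*(-36))*(68 - 17/4*(-1)) = (-4*(-36))*(68 + 17/4) = 144*(289/4) = 10404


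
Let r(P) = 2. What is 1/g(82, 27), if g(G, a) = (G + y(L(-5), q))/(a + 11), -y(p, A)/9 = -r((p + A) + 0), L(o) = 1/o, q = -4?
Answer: 19/50 ≈ 0.38000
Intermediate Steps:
y(p, A) = 18 (y(p, A) = -(-9)*2 = -9*(-2) = 18)
g(G, a) = (18 + G)/(11 + a) (g(G, a) = (G + 18)/(a + 11) = (18 + G)/(11 + a))
1/g(82, 27) = 1/((18 + 82)/(11 + 27)) = 1/(100/38) = 1/((1/38)*100) = 1/(50/19) = 19/50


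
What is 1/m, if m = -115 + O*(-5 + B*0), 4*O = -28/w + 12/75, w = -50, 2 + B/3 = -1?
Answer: -10/1159 ≈ -0.0086281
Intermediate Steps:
B = -9 (B = -6 + 3*(-1) = -6 - 3 = -9)
O = 9/50 (O = (-28/(-50) + 12/75)/4 = (-28*(-1/50) + 12*(1/75))/4 = (14/25 + 4/25)/4 = (¼)*(18/25) = 9/50 ≈ 0.18000)
m = -1159/10 (m = -115 + 9*(-5 - 9*0)/50 = -115 + 9*(-5 + 0)/50 = -115 + (9/50)*(-5) = -115 - 9/10 = -1159/10 ≈ -115.90)
1/m = 1/(-1159/10) = -10/1159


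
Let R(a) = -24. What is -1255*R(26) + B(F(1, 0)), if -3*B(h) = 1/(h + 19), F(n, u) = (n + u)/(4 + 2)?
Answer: 3463798/115 ≈ 30120.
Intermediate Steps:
F(n, u) = n/6 + u/6 (F(n, u) = (n + u)/6 = (n + u)*(1/6) = n/6 + u/6)
B(h) = -1/(3*(19 + h)) (B(h) = -1/(3*(h + 19)) = -1/(3*(19 + h)))
-1255*R(26) + B(F(1, 0)) = -1255*(-24) - 1/(57 + 3*((1/6)*1 + (1/6)*0)) = 30120 - 1/(57 + 3*(1/6 + 0)) = 30120 - 1/(57 + 3*(1/6)) = 30120 - 1/(57 + 1/2) = 30120 - 1/115/2 = 30120 - 1*2/115 = 30120 - 2/115 = 3463798/115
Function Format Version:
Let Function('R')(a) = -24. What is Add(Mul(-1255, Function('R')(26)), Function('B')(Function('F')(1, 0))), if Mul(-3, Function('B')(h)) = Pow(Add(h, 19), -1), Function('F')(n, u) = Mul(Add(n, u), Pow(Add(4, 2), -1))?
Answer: Rational(3463798, 115) ≈ 30120.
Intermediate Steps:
Function('F')(n, u) = Add(Mul(Rational(1, 6), n), Mul(Rational(1, 6), u)) (Function('F')(n, u) = Mul(Add(n, u), Pow(6, -1)) = Mul(Add(n, u), Rational(1, 6)) = Add(Mul(Rational(1, 6), n), Mul(Rational(1, 6), u)))
Function('B')(h) = Mul(Rational(-1, 3), Pow(Add(19, h), -1)) (Function('B')(h) = Mul(Rational(-1, 3), Pow(Add(h, 19), -1)) = Mul(Rational(-1, 3), Pow(Add(19, h), -1)))
Add(Mul(-1255, Function('R')(26)), Function('B')(Function('F')(1, 0))) = Add(Mul(-1255, -24), Mul(-1, Pow(Add(57, Mul(3, Add(Mul(Rational(1, 6), 1), Mul(Rational(1, 6), 0)))), -1))) = Add(30120, Mul(-1, Pow(Add(57, Mul(3, Add(Rational(1, 6), 0))), -1))) = Add(30120, Mul(-1, Pow(Add(57, Mul(3, Rational(1, 6))), -1))) = Add(30120, Mul(-1, Pow(Add(57, Rational(1, 2)), -1))) = Add(30120, Mul(-1, Pow(Rational(115, 2), -1))) = Add(30120, Mul(-1, Rational(2, 115))) = Add(30120, Rational(-2, 115)) = Rational(3463798, 115)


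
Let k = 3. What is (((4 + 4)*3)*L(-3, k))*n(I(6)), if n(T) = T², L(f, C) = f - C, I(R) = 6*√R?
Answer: -31104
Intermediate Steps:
(((4 + 4)*3)*L(-3, k))*n(I(6)) = (((4 + 4)*3)*(-3 - 1*3))*(6*√6)² = ((8*3)*(-3 - 3))*216 = (24*(-6))*216 = -144*216 = -31104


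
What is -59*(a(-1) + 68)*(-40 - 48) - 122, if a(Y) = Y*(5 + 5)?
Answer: 301014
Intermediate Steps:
a(Y) = 10*Y (a(Y) = Y*10 = 10*Y)
-59*(a(-1) + 68)*(-40 - 48) - 122 = -59*(10*(-1) + 68)*(-40 - 48) - 122 = -59*(-10 + 68)*(-88) - 122 = -3422*(-88) - 122 = -59*(-5104) - 122 = 301136 - 122 = 301014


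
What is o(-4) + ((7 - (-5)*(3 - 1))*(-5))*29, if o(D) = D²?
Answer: -2449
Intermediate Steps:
o(-4) + ((7 - (-5)*(3 - 1))*(-5))*29 = (-4)² + ((7 - (-5)*(3 - 1))*(-5))*29 = 16 + ((7 - (-5)*2)*(-5))*29 = 16 + ((7 - 1*(-10))*(-5))*29 = 16 + ((7 + 10)*(-5))*29 = 16 + (17*(-5))*29 = 16 - 85*29 = 16 - 2465 = -2449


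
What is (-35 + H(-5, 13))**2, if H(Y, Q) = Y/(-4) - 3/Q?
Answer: 3122289/2704 ≈ 1154.7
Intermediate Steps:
H(Y, Q) = -3/Q - Y/4 (H(Y, Q) = Y*(-1/4) - 3/Q = -Y/4 - 3/Q = -3/Q - Y/4)
(-35 + H(-5, 13))**2 = (-35 + (-3/13 - 1/4*(-5)))**2 = (-35 + (-3*1/13 + 5/4))**2 = (-35 + (-3/13 + 5/4))**2 = (-35 + 53/52)**2 = (-1767/52)**2 = 3122289/2704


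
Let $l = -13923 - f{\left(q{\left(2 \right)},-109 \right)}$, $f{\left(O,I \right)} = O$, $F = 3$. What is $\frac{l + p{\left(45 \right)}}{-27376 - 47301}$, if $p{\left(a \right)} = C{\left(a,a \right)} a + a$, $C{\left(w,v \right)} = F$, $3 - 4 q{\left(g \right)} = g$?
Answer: $\frac{54973}{298708} \approx 0.18404$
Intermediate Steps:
$q{\left(g \right)} = \frac{3}{4} - \frac{g}{4}$
$l = - \frac{55693}{4}$ ($l = -13923 - \left(\frac{3}{4} - \frac{1}{2}\right) = -13923 - \frac{1}{4} = - \frac{55693}{4} \approx -13923.0$)
$C{\left(w,v \right)} = 3$
$p{\left(a \right)} = 4 a$ ($p{\left(a \right)} = 3 a + a = 4 a$)
$\frac{l + p{\left(45 \right)}}{-27376 - 47301} = \frac{- \frac{55693}{4} + 4 \cdot 45}{-27376 - 47301} = \frac{- \frac{55693}{4} + 180}{-74677} = \left(- \frac{54973}{4}\right) \left(- \frac{1}{74677}\right) = \frac{54973}{298708}$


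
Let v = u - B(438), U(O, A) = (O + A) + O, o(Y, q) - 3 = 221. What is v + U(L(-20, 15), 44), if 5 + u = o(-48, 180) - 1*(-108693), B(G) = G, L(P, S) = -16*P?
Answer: 109158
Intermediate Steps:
o(Y, q) = 224 (o(Y, q) = 3 + 221 = 224)
U(O, A) = A + 2*O (U(O, A) = (A + O) + O = A + 2*O)
u = 108912 (u = -5 + (224 - 1*(-108693)) = -5 + (224 + 108693) = -5 + 108917 = 108912)
v = 108474 (v = 108912 - 1*438 = 108912 - 438 = 108474)
v + U(L(-20, 15), 44) = 108474 + (44 + 2*(-16*(-20))) = 108474 + (44 + 2*320) = 108474 + (44 + 640) = 108474 + 684 = 109158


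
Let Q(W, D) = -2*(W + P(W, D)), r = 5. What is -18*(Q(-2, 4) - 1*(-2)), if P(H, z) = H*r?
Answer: -468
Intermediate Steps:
P(H, z) = 5*H (P(H, z) = H*5 = 5*H)
Q(W, D) = -12*W (Q(W, D) = -2*(W + 5*W) = -12*W)
-18*(Q(-2, 4) - 1*(-2)) = -18*(-12*(-2) - 1*(-2)) = -18*(24 + 2) = -18*26 = -468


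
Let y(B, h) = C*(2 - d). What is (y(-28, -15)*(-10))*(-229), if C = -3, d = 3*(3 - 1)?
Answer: 27480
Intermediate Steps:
d = 6 (d = 3*2 = 6)
y(B, h) = 12 (y(B, h) = -3*(2 - 1*6) = -3*(2 - 6) = -3*(-4) = 12)
(y(-28, -15)*(-10))*(-229) = (12*(-10))*(-229) = -120*(-229) = 27480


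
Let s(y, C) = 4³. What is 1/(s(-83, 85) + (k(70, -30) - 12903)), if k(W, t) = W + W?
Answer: -1/12699 ≈ -7.8746e-5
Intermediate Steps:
s(y, C) = 64
k(W, t) = 2*W
1/(s(-83, 85) + (k(70, -30) - 12903)) = 1/(64 + (2*70 - 12903)) = 1/(64 + (140 - 12903)) = 1/(64 - 12763) = 1/(-12699) = -1/12699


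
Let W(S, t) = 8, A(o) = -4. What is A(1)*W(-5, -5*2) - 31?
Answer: -63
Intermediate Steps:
A(1)*W(-5, -5*2) - 31 = -4*8 - 31 = -32 - 31 = -63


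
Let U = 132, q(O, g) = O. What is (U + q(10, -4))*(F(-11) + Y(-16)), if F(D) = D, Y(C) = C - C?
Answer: -1562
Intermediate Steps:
Y(C) = 0
(U + q(10, -4))*(F(-11) + Y(-16)) = (132 + 10)*(-11 + 0) = 142*(-11) = -1562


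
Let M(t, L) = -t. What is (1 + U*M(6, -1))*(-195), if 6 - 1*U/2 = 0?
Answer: 13845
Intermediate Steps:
U = 12 (U = 12 - 2*0 = 12 + 0 = 12)
(1 + U*M(6, -1))*(-195) = (1 + 12*(-1*6))*(-195) = (1 + 12*(-6))*(-195) = (1 - 72)*(-195) = -71*(-195) = 13845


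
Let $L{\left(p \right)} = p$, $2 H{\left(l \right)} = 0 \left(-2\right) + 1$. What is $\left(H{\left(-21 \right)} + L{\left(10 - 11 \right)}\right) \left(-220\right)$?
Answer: $110$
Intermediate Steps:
$H{\left(l \right)} = \frac{1}{2}$ ($H{\left(l \right)} = \frac{0 \left(-2\right) + 1}{2} = \frac{0 + 1}{2} = \frac{1}{2} \cdot 1 = \frac{1}{2}$)
$\left(H{\left(-21 \right)} + L{\left(10 - 11 \right)}\right) \left(-220\right) = \left(\frac{1}{2} + \left(10 - 11\right)\right) \left(-220\right) = \left(\frac{1}{2} - 1\right) \left(-220\right) = \left(- \frac{1}{2}\right) \left(-220\right) = 110$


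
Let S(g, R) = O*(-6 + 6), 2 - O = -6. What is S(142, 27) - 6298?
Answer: -6298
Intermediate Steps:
O = 8 (O = 2 - 1*(-6) = 2 + 6 = 8)
S(g, R) = 0 (S(g, R) = 8*(-6 + 6) = 8*0 = 0)
S(142, 27) - 6298 = 0 - 6298 = -6298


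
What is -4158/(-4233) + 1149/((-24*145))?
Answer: 1067347/1636760 ≈ 0.65211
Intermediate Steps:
-4158/(-4233) + 1149/((-24*145)) = -4158*(-1/4233) + 1149/(-3480) = 1386/1411 + 1149*(-1/3480) = 1386/1411 - 383/1160 = 1067347/1636760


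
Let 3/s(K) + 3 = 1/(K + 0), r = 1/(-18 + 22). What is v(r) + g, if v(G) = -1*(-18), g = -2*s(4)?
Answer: 222/11 ≈ 20.182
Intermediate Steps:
r = 1/4 ≈ 0.25000
s(K) = 3/(-3 + 1/K) (s(K) = 3/(-3 + 1/(K + 0)) = 3/(-3 + 1/K))
g = 24/11 (g = -(-6)*4/(-1 + 3*4) = -(-6)*4/(-1 + 12) = -(-6)*4/11 = -2*(-12/11) = 24/11 ≈ 2.1818)
v(G) = 18
v(r) + g = 18 + 24/11 = 222/11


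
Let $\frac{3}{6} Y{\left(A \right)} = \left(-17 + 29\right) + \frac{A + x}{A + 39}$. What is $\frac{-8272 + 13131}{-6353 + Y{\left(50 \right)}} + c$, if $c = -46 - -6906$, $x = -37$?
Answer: $\frac{3863496849}{563255} \approx 6859.2$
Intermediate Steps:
$c = 6860$ ($c = -46 + 6906 = 6860$)
$Y{\left(A \right)} = 24 + \frac{2 \left(-37 + A\right)}{39 + A}$ ($Y{\left(A \right)} = 2 \left(\left(-17 + 29\right) + \frac{A - 37}{A + 39}\right) = 2 \left(12 + \frac{-37 + A}{39 + A}\right) = 24 + \frac{2 \left(-37 + A\right)}{39 + A}$)
$\frac{-8272 + 13131}{-6353 + Y{\left(50 \right)}} + c = \frac{-8272 + 13131}{-6353 + \frac{2 \left(431 + 13 \cdot 50\right)}{39 + 50}} + 6860 = \frac{4859}{-6353 + \frac{2 \left(431 + 650\right)}{89}} + 6860 = \frac{4859}{-6353 + 2 \cdot \frac{1}{89} \cdot 1081} + 6860 = \frac{4859}{-6353 + \frac{2162}{89}} + 6860 = \frac{4859}{- \frac{563255}{89}} + 6860 = 4859 \left(- \frac{89}{563255}\right) + 6860 = - \frac{432451}{563255} + 6860 = \frac{3863496849}{563255}$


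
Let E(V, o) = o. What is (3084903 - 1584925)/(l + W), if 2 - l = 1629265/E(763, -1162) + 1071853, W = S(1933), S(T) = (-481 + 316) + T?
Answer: -1742974436/1241807181 ≈ -1.4036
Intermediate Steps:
S(T) = -165 + T
W = 1768 (W = -165 + 1933 = 1768)
l = -1243861597/1162 (l = 2 - (1629265/(-1162) + 1071853) = 2 - (1629265*(-1/1162) + 1071853) = 2 - (-1629265/1162 + 1071853) = 2 - 1*1243863921/1162 = 2 - 1243863921/1162 = -1243861597/1162 ≈ -1.0704e+6)
(3084903 - 1584925)/(l + W) = (3084903 - 1584925)/(-1243861597/1162 + 1768) = 1499978/(-1241807181/1162) = 1499978*(-1162/1241807181) = -1742974436/1241807181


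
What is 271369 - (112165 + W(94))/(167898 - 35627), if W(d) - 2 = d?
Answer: 35894136738/132271 ≈ 2.7137e+5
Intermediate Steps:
W(d) = 2 + d
271369 - (112165 + W(94))/(167898 - 35627) = 271369 - (112165 + (2 + 94))/(167898 - 35627) = 271369 - (112165 + 96)/132271 = 271369 - 112261/132271 = 35894136738/132271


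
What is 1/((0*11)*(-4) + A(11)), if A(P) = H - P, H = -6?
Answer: -1/17 ≈ -0.058824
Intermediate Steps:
A(P) = -6 - P
1/((0*11)*(-4) + A(11)) = 1/((0*11)*(-4) + (-6 - 1*11)) = 1/(0*(-4) + (-6 - 11)) = 1/(0 - 17) = 1/(-17) = -1/17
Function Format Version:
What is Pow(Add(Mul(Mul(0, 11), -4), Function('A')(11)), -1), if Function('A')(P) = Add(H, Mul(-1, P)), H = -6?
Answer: Rational(-1, 17) ≈ -0.058824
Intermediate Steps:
Function('A')(P) = Add(-6, Mul(-1, P))
Pow(Add(Mul(Mul(0, 11), -4), Function('A')(11)), -1) = Pow(Add(Mul(Mul(0, 11), -4), Add(-6, Mul(-1, 11))), -1) = Pow(Add(Mul(0, -4), Add(-6, -11)), -1) = Pow(Add(0, -17), -1) = Pow(-17, -1) = Rational(-1, 17)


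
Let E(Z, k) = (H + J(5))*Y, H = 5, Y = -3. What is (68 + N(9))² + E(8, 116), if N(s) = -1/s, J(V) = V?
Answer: 370891/81 ≈ 4578.9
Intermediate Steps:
E(Z, k) = -30 (E(Z, k) = (5 + 5)*(-3) = 10*(-3) = -30)
(68 + N(9))² + E(8, 116) = (68 - 1/9)² - 30 = (68 - 1*⅑)² - 30 = (68 - ⅑)² - 30 = (611/9)² - 30 = 373321/81 - 30 = 370891/81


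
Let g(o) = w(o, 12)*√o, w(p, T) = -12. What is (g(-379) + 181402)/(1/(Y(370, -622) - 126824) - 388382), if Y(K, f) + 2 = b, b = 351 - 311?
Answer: -22999233972/49241400253 + 1521432*I*√379/49241400253 ≈ -0.46707 + 0.00060151*I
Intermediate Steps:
b = 40
Y(K, f) = 38 (Y(K, f) = -2 + 40 = 38)
g(o) = -12*√o
(g(-379) + 181402)/(1/(Y(370, -622) - 126824) - 388382) = (-12*I*√379 + 181402)/(1/(38 - 126824) - 388382) = (-12*I*√379 + 181402)/(1/(-126786) - 388382) = (-12*I*√379 + 181402)/(-1/126786 - 388382) = (181402 - 12*I*√379)/(-49241400253/126786) = (181402 - 12*I*√379)*(-126786/49241400253) = -22999233972/49241400253 + 1521432*I*√379/49241400253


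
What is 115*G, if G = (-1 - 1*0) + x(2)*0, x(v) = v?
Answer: -115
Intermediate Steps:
G = -1 (G = (-1 - 1*0) + 2*0 = (-1 + 0) + 0 = -1 + 0 = -1)
115*G = 115*(-1) = -115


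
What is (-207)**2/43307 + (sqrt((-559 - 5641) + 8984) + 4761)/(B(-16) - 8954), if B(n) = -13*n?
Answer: 168572727/378763022 - 2*sqrt(174)/4373 ≈ 0.43903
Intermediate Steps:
(-207)**2/43307 + (sqrt((-559 - 5641) + 8984) + 4761)/(B(-16) - 8954) = (-207)**2/43307 + (sqrt((-559 - 5641) + 8984) + 4761)/(-13*(-16) - 8954) = 42849*(1/43307) + (sqrt(-6200 + 8984) + 4761)/(208 - 8954) = 42849/43307 + (sqrt(2784) + 4761)/(-8746) = 42849/43307 + (4*sqrt(174) + 4761)*(-1/8746) = 42849/43307 + (4761 + 4*sqrt(174))*(-1/8746) = 42849/43307 + (-4761/8746 - 2*sqrt(174)/4373) = 168572727/378763022 - 2*sqrt(174)/4373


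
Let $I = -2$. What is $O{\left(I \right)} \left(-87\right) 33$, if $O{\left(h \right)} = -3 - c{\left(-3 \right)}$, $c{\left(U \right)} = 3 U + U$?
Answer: $-25839$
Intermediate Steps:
$c{\left(U \right)} = 4 U$
$O{\left(h \right)} = 9$ ($O{\left(h \right)} = -3 - 4 \left(-3\right) = -3 - -12 = -3 + 12 = 9$)
$O{\left(I \right)} \left(-87\right) 33 = 9 \left(-87\right) 33 = \left(-783\right) 33 = -25839$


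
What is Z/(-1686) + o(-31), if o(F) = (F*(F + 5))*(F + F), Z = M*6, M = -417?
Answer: -14041715/281 ≈ -49971.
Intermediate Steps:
Z = -2502 (Z = -417*6 = -2502)
o(F) = 2*F**2*(5 + F) (o(F) = (F*(5 + F))*(2*F) = 2*F**2*(5 + F))
Z/(-1686) + o(-31) = -2502/(-1686) + 2*(-31)**2*(5 - 31) = -2502*(-1/1686) + 2*961*(-26) = 417/281 - 49972 = -14041715/281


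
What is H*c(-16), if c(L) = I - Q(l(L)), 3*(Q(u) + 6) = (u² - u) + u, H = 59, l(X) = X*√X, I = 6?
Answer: 243788/3 ≈ 81263.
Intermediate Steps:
l(X) = X^(3/2)
Q(u) = -6 + u²/3 (Q(u) = -6 + ((u² - u) + u)/3 = -6 + u²/3)
c(L) = 12 - L³/3 (c(L) = 6 - (-6 + (L^(3/2))²/3) = 6 - (-6 + L³/3) = 6 + (6 - L³/3) = 12 - L³/3)
H*c(-16) = 59*(12 - ⅓*(-16)³) = 59*(12 - ⅓*(-4096)) = 59*(12 + 4096/3) = 59*(4132/3) = 243788/3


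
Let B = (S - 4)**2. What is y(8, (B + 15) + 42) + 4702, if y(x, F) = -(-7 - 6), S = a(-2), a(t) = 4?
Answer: 4715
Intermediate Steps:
S = 4
B = 0 (B = (4 - 4)**2 = 0**2 = 0)
y(x, F) = 13 (y(x, F) = -1*(-13) = 13)
y(8, (B + 15) + 42) + 4702 = 13 + 4702 = 4715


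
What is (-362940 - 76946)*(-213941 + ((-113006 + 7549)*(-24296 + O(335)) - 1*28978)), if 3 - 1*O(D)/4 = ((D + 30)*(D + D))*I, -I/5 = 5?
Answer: 1133318005967985066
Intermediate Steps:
I = -25 (I = -5*5 = -25)
O(D) = 12 + 200*D*(30 + D) (O(D) = 12 - 4*(D + 30)*(D + D)*(-25) = 12 - 4*(30 + D)*(2*D)*(-25) = 12 - 4*2*D*(30 + D)*(-25) = 12 - (-200)*D*(30 + D) = 12 + 200*D*(30 + D))
(-362940 - 76946)*(-213941 + ((-113006 + 7549)*(-24296 + O(335)) - 1*28978)) = (-362940 - 76946)*(-213941 + ((-113006 + 7549)*(-24296 + (12 + 200*335² + 6000*335)) - 1*28978)) = -439886*(-213941 + (-105457*(-24296 + (12 + 200*112225 + 2010000)) - 28978)) = -439886*(-213941 + (-105457*(-24296 + (12 + 22445000 + 2010000)) - 28978)) = -439886*(-213941 + (-105457*(-24296 + 24455012) - 28978)) = -439886*(-213941 + (-105457*24430716 - 28978)) = -439886*(-213941 + (-2576390017212 - 28978)) = -439886*(-213941 - 2576390046190) = -439886*(-2576390260131) = 1133318005967985066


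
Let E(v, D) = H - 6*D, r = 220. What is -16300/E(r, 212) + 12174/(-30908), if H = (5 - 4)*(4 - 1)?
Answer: 244175797/19611126 ≈ 12.451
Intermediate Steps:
H = 3 (H = 1*3 = 3)
E(v, D) = 3 - 6*D
-16300/E(r, 212) + 12174/(-30908) = -16300/(3 - 6*212) + 12174/(-30908) = -16300/(3 - 1272) + 12174*(-1/30908) = -16300/(-1269) - 6087/15454 = -16300*(-1/1269) - 6087/15454 = 16300/1269 - 6087/15454 = 244175797/19611126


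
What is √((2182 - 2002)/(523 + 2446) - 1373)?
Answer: I*√12102407033/2969 ≈ 37.053*I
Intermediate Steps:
√((2182 - 2002)/(523 + 2446) - 1373) = √(180/2969 - 1373) = √(-4076257/2969) = I*√12102407033/2969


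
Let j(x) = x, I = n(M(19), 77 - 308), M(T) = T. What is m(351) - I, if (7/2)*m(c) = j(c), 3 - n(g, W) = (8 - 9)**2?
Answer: 688/7 ≈ 98.286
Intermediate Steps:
n(g, W) = 2 (n(g, W) = 3 - (8 - 9)**2 = 3 - 1*(-1)**2 = 3 - 1*1 = 3 - 1 = 2)
I = 2
m(c) = 2*c/7
m(351) - I = (2/7)*351 - 1*2 = 702/7 - 2 = 688/7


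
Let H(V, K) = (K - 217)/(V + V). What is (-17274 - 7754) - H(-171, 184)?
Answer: -2853203/114 ≈ -25028.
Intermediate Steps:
H(V, K) = (-217 + K)/(2*V) (H(V, K) = (-217 + K)/((2*V)) = (-217 + K)*(1/(2*V)) = (-217 + K)/(2*V))
(-17274 - 7754) - H(-171, 184) = (-17274 - 7754) - (-217 + 184)/(2*(-171)) = -25028 - (-1)*(-33)/(2*171) = -25028 - 1*11/114 = -25028 - 11/114 = -2853203/114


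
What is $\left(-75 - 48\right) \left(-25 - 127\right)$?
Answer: $18696$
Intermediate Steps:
$\left(-75 - 48\right) \left(-25 - 127\right) = \left(-75 - 48\right) \left(-152\right) = \left(-123\right) \left(-152\right) = 18696$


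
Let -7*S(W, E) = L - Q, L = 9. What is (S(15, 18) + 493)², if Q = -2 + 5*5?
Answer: 245025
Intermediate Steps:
Q = 23 (Q = -2 + 25 = 23)
S(W, E) = 2 (S(W, E) = -(9 - 1*23)/7 = -(9 - 23)/7 = -⅐*(-14) = 2)
(S(15, 18) + 493)² = (2 + 493)² = 495² = 245025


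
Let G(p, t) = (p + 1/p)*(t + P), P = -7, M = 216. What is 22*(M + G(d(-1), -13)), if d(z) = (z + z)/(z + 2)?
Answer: 5852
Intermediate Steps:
d(z) = 2*z/(2 + z) (d(z) = (2*z)/(2 + z) = 2*z/(2 + z))
G(p, t) = (-7 + t)*(p + 1/p) (G(p, t) = (p + 1/p)*(t - 7) = (p + 1/p)*(-7 + t) = (-7 + t)*(p + 1/p))
22*(M + G(d(-1), -13)) = 22*(216 + (-7 - 13 + (2*(-1)/(2 - 1))²*(-7 - 13))/((2*(-1)/(2 - 1)))) = 22*(216 + (-7 - 13 + (2*(-1)/1)²*(-20))/((2*(-1)/1))) = 22*(216 + (-7 - 13 + (2*(-1)*1)²*(-20))/((2*(-1)*1))) = 22*(216 + (-7 - 13 + (-2)²*(-20))/(-2)) = 22*(216 - (-7 - 13 + 4*(-20))/2) = 22*(216 - (-7 - 13 - 80)/2) = 22*(216 - ½*(-100)) = 22*(216 + 50) = 22*266 = 5852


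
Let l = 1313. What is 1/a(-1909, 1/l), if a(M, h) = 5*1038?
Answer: 1/5190 ≈ 0.00019268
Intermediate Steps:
a(M, h) = 5190
1/a(-1909, 1/l) = 1/5190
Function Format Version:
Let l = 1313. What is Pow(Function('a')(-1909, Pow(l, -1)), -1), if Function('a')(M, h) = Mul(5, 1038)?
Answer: Rational(1, 5190) ≈ 0.00019268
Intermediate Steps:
Function('a')(M, h) = 5190
Pow(Function('a')(-1909, Pow(l, -1)), -1) = Pow(5190, -1) = Rational(1, 5190)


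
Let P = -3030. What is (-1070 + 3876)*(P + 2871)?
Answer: -446154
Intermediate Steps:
(-1070 + 3876)*(P + 2871) = (-1070 + 3876)*(-3030 + 2871) = 2806*(-159) = -446154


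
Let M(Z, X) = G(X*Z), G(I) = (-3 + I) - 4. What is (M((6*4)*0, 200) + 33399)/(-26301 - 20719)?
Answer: -8348/11755 ≈ -0.71017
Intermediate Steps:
G(I) = -7 + I
M(Z, X) = -7 + X*Z
(M((6*4)*0, 200) + 33399)/(-26301 - 20719) = ((-7 + 200*((6*4)*0)) + 33399)/(-26301 - 20719) = ((-7 + 200*(24*0)) + 33399)/(-47020) = ((-7 + 200*0) + 33399)*(-1/47020) = ((-7 + 0) + 33399)*(-1/47020) = (-7 + 33399)*(-1/47020) = 33392*(-1/47020) = -8348/11755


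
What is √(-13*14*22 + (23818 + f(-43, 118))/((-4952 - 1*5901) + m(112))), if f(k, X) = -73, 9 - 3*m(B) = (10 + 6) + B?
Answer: I*√4278005960066/32678 ≈ 63.294*I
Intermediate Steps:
m(B) = -7/3 - B/3 (m(B) = 3 - ((10 + 6) + B)/3 = 3 - (16 + B)/3 = 3 + (-16/3 - B/3) = -7/3 - B/3)
√(-13*14*22 + (23818 + f(-43, 118))/((-4952 - 1*5901) + m(112))) = √(-13*14*22 + (23818 - 73)/((-4952 - 1*5901) + (-7/3 - ⅓*112))) = √(-182*22 + 23745/((-4952 - 5901) + (-7/3 - 112/3))) = √(-4004 + 23745/(-10853 - 119/3)) = √(-4004 + 23745/(-32678/3)) = √(-4004 + 23745*(-3/32678)) = √(-4004 - 71235/32678) = √(-130913947/32678) = I*√4278005960066/32678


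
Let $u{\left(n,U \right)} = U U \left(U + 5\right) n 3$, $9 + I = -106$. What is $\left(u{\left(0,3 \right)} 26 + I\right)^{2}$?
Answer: $13225$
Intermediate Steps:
$I = -115$ ($I = -9 - 106 = -115$)
$u{\left(n,U \right)} = 3 n U^{2} \left(5 + U\right)$ ($u{\left(n,U \right)} = U U \left(5 + U\right) n 3 = U^{2} \left(5 + U\right) n 3 = n U^{2} \left(5 + U\right) 3 = 3 n U^{2} \left(5 + U\right)$)
$\left(u{\left(0,3 \right)} 26 + I\right)^{2} = \left(3 \cdot 0 \cdot 3^{2} \left(5 + 3\right) 26 - 115\right)^{2} = \left(3 \cdot 0 \cdot 9 \cdot 8 \cdot 26 - 115\right)^{2} = \left(0 \cdot 26 - 115\right)^{2} = \left(0 - 115\right)^{2} = \left(-115\right)^{2} = 13225$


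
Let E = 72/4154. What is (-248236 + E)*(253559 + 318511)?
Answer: -294951360821520/2077 ≈ -1.4201e+11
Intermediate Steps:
E = 36/2077 (E = 72*(1/4154) = 36/2077 ≈ 0.017333)
(-248236 + E)*(253559 + 318511) = (-248236 + 36/2077)*(253559 + 318511) = -515586136/2077*572070 = -294951360821520/2077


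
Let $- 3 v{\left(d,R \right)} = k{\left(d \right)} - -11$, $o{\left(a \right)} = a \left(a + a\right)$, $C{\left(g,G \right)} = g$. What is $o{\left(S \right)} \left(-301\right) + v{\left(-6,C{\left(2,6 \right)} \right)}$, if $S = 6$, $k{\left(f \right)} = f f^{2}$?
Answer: $- \frac{64811}{3} \approx -21604.0$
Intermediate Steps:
$k{\left(f \right)} = f^{3}$
$o{\left(a \right)} = 2 a^{2}$ ($o{\left(a \right)} = a 2 a = 2 a^{2}$)
$v{\left(d,R \right)} = - \frac{11}{3} - \frac{d^{3}}{3}$ ($v{\left(d,R \right)} = - \frac{d^{3} - -11}{3} = - \frac{d^{3} + 11}{3} = - \frac{11 + d^{3}}{3} = - \frac{11}{3} - \frac{d^{3}}{3}$)
$o{\left(S \right)} \left(-301\right) + v{\left(-6,C{\left(2,6 \right)} \right)} = 2 \cdot 6^{2} \left(-301\right) - \left(\frac{11}{3} + \frac{\left(-6\right)^{3}}{3}\right) = 2 \cdot 36 \left(-301\right) - - \frac{205}{3} = 72 \left(-301\right) + \left(- \frac{11}{3} + 72\right) = -21672 + \frac{205}{3} = - \frac{64811}{3}$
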